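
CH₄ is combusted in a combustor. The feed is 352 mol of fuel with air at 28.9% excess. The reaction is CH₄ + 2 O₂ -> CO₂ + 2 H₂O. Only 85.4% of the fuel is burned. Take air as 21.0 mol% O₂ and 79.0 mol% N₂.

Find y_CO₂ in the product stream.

Stoichiometric O₂ = 2 × 352 = 704 mol; O₂ fed = 704 × 1.289 = 907.5 mol.
N₂ fed = 907.5 × 79/21 = 3414 mol.
Fuel reacted = 0.854 × 352 → ξ = 300.6 mol.
Outlet (n = n₀ + ν ξ):
  CH₄: 352 − 1(300.6) = 51.39
  O₂: 907.5 − 2(300.6) = 306.2
  N₂: 3414 (inert)
  CO₂: 0 + 1(300.6) = 300.6
  H₂O: 0 + 2(300.6) = 601.2
Total out = 4673 mol; y_CO₂ = 300.6 / 4673 = 0.06433.

0.0643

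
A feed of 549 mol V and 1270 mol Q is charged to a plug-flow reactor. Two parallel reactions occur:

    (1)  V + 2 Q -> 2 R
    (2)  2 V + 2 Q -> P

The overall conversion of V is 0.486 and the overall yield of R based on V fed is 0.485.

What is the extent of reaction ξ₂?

ξ₂ = 66.8 mol

Yield of R: 2ξ₁ / 549 = 0.485 → ξ₁ = 133.1 mol.
Conversion of V: 1ξ₁ + 2ξ₂ = 0.486 × 549 = 266.8 → ξ₂ = 66.84 mol.
Outlet amounts (n = n₀ + Σ ν·ξ):
  V: 549 − 1(133.1) − 2(66.84) = 282.2
  Q: 1270 − 2(133.1) − 2(66.84) = 870.1
  R: 0 + 2(133.1) = 266.3
  P: 0 + 1(66.84) = 66.84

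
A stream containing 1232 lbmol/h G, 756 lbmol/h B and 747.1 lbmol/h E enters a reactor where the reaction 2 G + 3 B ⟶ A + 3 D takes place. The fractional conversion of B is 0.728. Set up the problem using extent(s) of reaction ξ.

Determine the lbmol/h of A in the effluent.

B reacted = 0.728 × 756 = 550.4 lbmol/h; ν_B = −3, so ξ = 550.4/3 = 183.5 lbmol/h.
Outlet amounts (n = n₀ + ν ξ):
  G: 1232 − 2(183.5) = 865.1
  B: 756 − 3(183.5) = 205.6
  A: 0 + 1(183.5) = 183.5
  D: 0 + 3(183.5) = 550.4
  E: 747.1 (inert)

183 lbmol/h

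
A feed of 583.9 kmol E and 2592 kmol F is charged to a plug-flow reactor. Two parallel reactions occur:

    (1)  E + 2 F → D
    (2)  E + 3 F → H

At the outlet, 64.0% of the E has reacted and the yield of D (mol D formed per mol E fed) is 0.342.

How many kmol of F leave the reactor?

Yield of D: 1ξ₁ / 583.9 = 0.342 → ξ₁ = 199.7 kmol.
Conversion of E: 1ξ₁ + 1ξ₂ = 0.64 × 583.9 = 373.7 → ξ₂ = 174 kmol.
Outlet amounts (n = n₀ + Σ ν·ξ):
  E: 583.9 − 1(199.7) − 1(174) = 210.2
  F: 2592 − 2(199.7) − 3(174) = 1671
  D: 0 + 1(199.7) = 199.7
  H: 0 + 1(174) = 174

1670 kmol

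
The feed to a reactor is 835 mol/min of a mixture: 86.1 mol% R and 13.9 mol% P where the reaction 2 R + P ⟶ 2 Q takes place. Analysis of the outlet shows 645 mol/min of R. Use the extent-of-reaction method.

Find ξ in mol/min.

For R: n = n₀ − 2ξ → 645 = 718.9 − 2ξ, giving ξ = 36.97 mol/min.
Outlet amounts (n = n₀ + ν ξ):
  R: 718.9 − 2(36.97) = 645
  P: 116.1 − 1(36.97) = 79.1
  Q: 0 + 2(36.97) = 73.93

ξ = 37 mol/min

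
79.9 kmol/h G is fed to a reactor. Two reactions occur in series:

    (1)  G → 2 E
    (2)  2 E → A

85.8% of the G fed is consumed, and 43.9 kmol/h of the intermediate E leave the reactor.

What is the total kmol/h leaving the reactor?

102 kmol/h

Conversion of G: G consumed = 1ξ₁ = 0.858 × 79.9 → ξ₁ = 68.55 kmol/h.
E balance: n_E = 0 + 2ξ₁ − 2ξ₂ = 43.9 → ξ₂ = (2·68.55 − 43.9)/2 = 46.6 kmol/h.
Outlet amounts (n = n₀ + Σ ν·ξ):
  G: 79.9 − 1(68.55) = 11.35
  E: 0 + 2(68.55) − 2(46.6) = 43.9
  A: 0 + 1(46.6) = 46.6
Total out = 11.35 + 43.9 + 46.6 = 101.9 kmol/h.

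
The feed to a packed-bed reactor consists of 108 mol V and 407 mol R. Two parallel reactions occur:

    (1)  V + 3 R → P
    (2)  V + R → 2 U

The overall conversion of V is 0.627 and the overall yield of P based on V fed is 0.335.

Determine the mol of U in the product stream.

Yield of P: 1ξ₁ / 108 = 0.335 → ξ₁ = 36.18 mol.
Conversion of V: 1ξ₁ + 1ξ₂ = 0.627 × 108 = 67.72 → ξ₂ = 31.54 mol.
Outlet amounts (n = n₀ + Σ ν·ξ):
  V: 108 − 1(36.18) − 1(31.54) = 40.28
  R: 407 − 3(36.18) − 1(31.54) = 266.9
  P: 0 + 1(36.18) = 36.18
  U: 0 + 2(31.54) = 63.07

63.1 mol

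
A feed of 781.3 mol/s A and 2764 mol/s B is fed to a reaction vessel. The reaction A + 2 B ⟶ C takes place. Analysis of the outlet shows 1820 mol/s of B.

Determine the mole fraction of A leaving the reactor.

For B: n = n₀ − 2ξ → 1820 = 2764 − 2ξ, giving ξ = 472 mol/s.
Outlet amounts (n = n₀ + ν ξ):
  A: 781.3 − 1(472) = 309.3
  B: 2764 − 2(472) = 1820
  C: 0 + 1(472) = 472
Total out = 2601 mol/s; y_A = 309.3 / 2601 = 0.1189.

0.119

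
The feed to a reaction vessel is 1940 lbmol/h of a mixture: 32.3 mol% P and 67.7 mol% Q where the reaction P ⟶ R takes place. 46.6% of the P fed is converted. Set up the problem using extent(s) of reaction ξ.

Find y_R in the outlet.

P reacted = 0.466 × 626.6 = 292 lbmol/h; ν_P = −1, so ξ = 292/1 = 292 lbmol/h.
Outlet amounts (n = n₀ + ν ξ):
  P: 626.6 − 1(292) = 334.6
  R: 0 + 1(292) = 292
  Q: 1313 (inert)
Total out = 1940 lbmol/h; y_R = 292 / 1940 = 0.1505.

0.151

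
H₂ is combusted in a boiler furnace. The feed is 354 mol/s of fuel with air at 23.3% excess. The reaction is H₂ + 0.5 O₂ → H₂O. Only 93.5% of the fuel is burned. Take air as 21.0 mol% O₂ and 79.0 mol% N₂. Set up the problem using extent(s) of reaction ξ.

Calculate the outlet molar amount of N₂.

Stoichiometric O₂ = 0.5 × 354 = 177 mol/s; O₂ fed = 177 × 1.233 = 218.2 mol/s.
N₂ fed = 218.2 × 79/21 = 821 mol/s.
Fuel reacted = 0.935 × 354 → ξ = 331 mol/s.
Outlet (n = n₀ + ν ξ):
  H₂: 354 − 1(331) = 23.01
  O₂: 218.2 − 0.5(331) = 52.75
  N₂: 821 (inert)
  H₂O: 0 + 1(331) = 331

821 mol/s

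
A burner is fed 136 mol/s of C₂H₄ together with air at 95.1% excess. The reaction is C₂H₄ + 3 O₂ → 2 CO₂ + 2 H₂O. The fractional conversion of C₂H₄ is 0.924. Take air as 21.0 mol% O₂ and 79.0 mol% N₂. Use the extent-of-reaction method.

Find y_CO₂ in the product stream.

0.064

Stoichiometric O₂ = 3 × 136 = 408 mol/s; O₂ fed = 408 × 1.951 = 796 mol/s.
N₂ fed = 796 × 79/21 = 2995 mol/s.
Fuel reacted = 0.924 × 136 → ξ = 125.7 mol/s.
Outlet (n = n₀ + ν ξ):
  C₂H₄: 136 − 1(125.7) = 10.34
  O₂: 796 − 3(125.7) = 419
  N₂: 2995 (inert)
  CO₂: 0 + 2(125.7) = 251.3
  H₂O: 0 + 2(125.7) = 251.3
Total out = 3927 mol/s; y_CO₂ = 251.3 / 3927 = 0.06401.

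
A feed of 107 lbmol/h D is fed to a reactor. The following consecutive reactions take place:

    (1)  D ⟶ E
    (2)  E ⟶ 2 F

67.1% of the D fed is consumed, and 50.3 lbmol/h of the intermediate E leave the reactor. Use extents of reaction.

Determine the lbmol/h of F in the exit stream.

43 lbmol/h

Conversion of D: D consumed = 1ξ₁ = 0.671 × 107 → ξ₁ = 71.8 lbmol/h.
E balance: n_E = 0 + 1ξ₁ − 1ξ₂ = 50.3 → ξ₂ = (1·71.8 − 50.3)/1 = 21.5 lbmol/h.
Outlet amounts (n = n₀ + Σ ν·ξ):
  D: 107 − 1(71.8) = 35.2
  E: 0 + 1(71.8) − 1(21.5) = 50.3
  F: 0 + 2(21.5) = 42.99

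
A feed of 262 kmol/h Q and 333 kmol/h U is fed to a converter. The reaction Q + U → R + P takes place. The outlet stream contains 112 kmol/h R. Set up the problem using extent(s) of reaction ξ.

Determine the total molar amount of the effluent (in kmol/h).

For R: n = n₀ + 1ξ → 112 = 0 + 1ξ, giving ξ = 112 kmol/h.
Outlet amounts (n = n₀ + ν ξ):
  Q: 262 − 1(112) = 150
  U: 333 − 1(112) = 221
  R: 0 + 1(112) = 112
  P: 0 + 1(112) = 112
Total out = 150 + 221 + 112 + 112 = 595 kmol/h.

595 kmol/h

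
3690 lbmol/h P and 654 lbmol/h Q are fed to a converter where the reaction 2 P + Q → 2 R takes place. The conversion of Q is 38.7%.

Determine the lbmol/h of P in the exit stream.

3180 lbmol/h

Q reacted = 0.387 × 654 = 253.1 lbmol/h; ν_Q = −1, so ξ = 253.1/1 = 253.1 lbmol/h.
Outlet amounts (n = n₀ + ν ξ):
  P: 3690 − 2(253.1) = 3184
  Q: 654 − 1(253.1) = 400.9
  R: 0 + 2(253.1) = 506.2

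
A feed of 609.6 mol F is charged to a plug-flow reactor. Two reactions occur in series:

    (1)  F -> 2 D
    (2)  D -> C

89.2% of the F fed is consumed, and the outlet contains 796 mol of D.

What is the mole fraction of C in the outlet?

0.253

Conversion of F: F consumed = 1ξ₁ = 0.892 × 609.6 → ξ₁ = 543.8 mol.
D balance: n_D = 0 + 2ξ₁ − 1ξ₂ = 796 → ξ₂ = (2·543.8 − 796)/1 = 291.5 mol.
Outlet amounts (n = n₀ + Σ ν·ξ):
  F: 609.6 − 1(543.8) = 65.84
  D: 0 + 2(543.8) − 1(291.5) = 796
  C: 0 + 1(291.5) = 291.5
Total out = 1153 mol; y_C = 291.5 / 1153 = 0.2528.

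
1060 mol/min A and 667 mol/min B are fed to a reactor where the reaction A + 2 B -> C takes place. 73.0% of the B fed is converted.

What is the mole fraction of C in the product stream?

0.196

B reacted = 0.73 × 667 = 486.9 mol/min; ν_B = −2, so ξ = 486.9/2 = 243.5 mol/min.
Outlet amounts (n = n₀ + ν ξ):
  A: 1060 − 1(243.5) = 816.5
  B: 667 − 2(243.5) = 180.1
  C: 0 + 1(243.5) = 243.5
Total out = 1240 mol/min; y_C = 243.5 / 1240 = 0.1963.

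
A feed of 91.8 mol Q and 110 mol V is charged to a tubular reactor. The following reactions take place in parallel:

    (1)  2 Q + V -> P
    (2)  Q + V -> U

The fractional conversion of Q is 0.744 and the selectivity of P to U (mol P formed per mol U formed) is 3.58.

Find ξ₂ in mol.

ξ₂ = 8.37 mol

Conversion of Q: Q consumed = 0.744 × 91.8 = 68.3 mol = 2ξ₁ + 1ξ₂.
Selectivity: 1ξ₁ / (1ξ₂) = 3.58 → ξ₁ = 3.58 ξ₂.
Substitute: (2·3.58 + 1) ξ₂ = 68.3 → ξ₂ = 8.37 mol, ξ₁ = 29.96 mol.
Outlet amounts (n = n₀ + Σ ν·ξ):
  Q: 91.8 − 2(29.96) − 1(8.37) = 23.5
  V: 110 − 1(29.96) − 1(8.37) = 71.67
  P: 0 + 1(29.96) = 29.96
  U: 0 + 1(8.37) = 8.37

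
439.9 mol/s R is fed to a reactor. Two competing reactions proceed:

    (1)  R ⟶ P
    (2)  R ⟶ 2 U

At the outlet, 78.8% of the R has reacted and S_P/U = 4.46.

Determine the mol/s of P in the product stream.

Conversion of R: R consumed = 0.788 × 439.9 = 346.6 mol/s = 1ξ₁ + 1ξ₂.
Selectivity: 1ξ₁ / (2ξ₂) = 4.46 → ξ₁ = 8.92 ξ₂.
Substitute: (1·8.92 + 1) ξ₂ = 346.6 → ξ₂ = 34.94 mol/s, ξ₁ = 311.7 mol/s.
Outlet amounts (n = n₀ + Σ ν·ξ):
  R: 439.9 − 1(311.7) − 1(34.94) = 93.26
  P: 0 + 1(311.7) = 311.7
  U: 0 + 2(34.94) = 69.89

312 mol/s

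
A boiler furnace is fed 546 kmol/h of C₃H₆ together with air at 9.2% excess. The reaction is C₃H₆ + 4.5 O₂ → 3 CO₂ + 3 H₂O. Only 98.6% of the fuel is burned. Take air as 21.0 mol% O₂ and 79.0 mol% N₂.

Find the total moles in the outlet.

Stoichiometric O₂ = 4.5 × 546 = 2457 kmol/h; O₂ fed = 2457 × 1.092 = 2683 kmol/h.
N₂ fed = 2683 × 79/21 = 10090 kmol/h.
Fuel reacted = 0.986 × 546 → ξ = 538.4 kmol/h.
Outlet (n = n₀ + ν ξ):
  C₃H₆: 546 − 1(538.4) = 7.644
  O₂: 2683 − 4.5(538.4) = 260.4
  N₂: 10090 (inert)
  CO₂: 0 + 3(538.4) = 1615
  H₂O: 0 + 3(538.4) = 1615
Total out = 7.644 + 260.4 + 10090 + 1615 + 1615 = 13590 kmol/h.

13600 kmol/h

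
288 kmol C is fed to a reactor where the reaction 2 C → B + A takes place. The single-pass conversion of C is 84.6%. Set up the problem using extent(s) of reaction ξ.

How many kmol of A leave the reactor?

C reacted = 0.846 × 288 = 243.6 kmol; ν_C = −2, so ξ = 243.6/2 = 121.8 kmol.
Outlet amounts (n = n₀ + ν ξ):
  C: 288 − 2(121.8) = 44.35
  B: 0 + 1(121.8) = 121.8
  A: 0 + 1(121.8) = 121.8

122 kmol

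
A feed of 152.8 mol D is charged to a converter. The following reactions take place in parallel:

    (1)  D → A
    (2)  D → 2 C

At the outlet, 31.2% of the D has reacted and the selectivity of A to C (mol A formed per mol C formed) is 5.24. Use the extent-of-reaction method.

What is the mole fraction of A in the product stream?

Conversion of D: D consumed = 0.312 × 152.8 = 47.67 mol = 1ξ₁ + 1ξ₂.
Selectivity: 1ξ₁ / (2ξ₂) = 5.24 → ξ₁ = 10.48 ξ₂.
Substitute: (1·10.48 + 1) ξ₂ = 47.67 → ξ₂ = 4.153 mol, ξ₁ = 43.52 mol.
Outlet amounts (n = n₀ + Σ ν·ξ):
  D: 152.8 − 1(43.52) − 1(4.153) = 105.1
  A: 0 + 1(43.52) = 43.52
  C: 0 + 2(4.153) = 8.306
Total out = 157 mol; y_A = 43.52 / 157 = 0.2773.

0.277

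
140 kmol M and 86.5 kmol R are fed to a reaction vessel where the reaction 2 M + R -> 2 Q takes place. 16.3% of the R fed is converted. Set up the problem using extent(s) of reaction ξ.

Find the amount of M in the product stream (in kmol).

112 kmol

R reacted = 0.163 × 86.5 = 14.1 kmol; ν_R = −1, so ξ = 14.1/1 = 14.1 kmol.
Outlet amounts (n = n₀ + ν ξ):
  M: 140 − 2(14.1) = 111.8
  R: 86.5 − 1(14.1) = 72.4
  Q: 0 + 2(14.1) = 28.2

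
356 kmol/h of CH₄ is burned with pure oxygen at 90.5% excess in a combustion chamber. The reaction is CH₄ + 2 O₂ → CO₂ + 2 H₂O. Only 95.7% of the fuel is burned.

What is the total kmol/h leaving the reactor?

Stoichiometric O₂ = 2 × 356 = 712 kmol/h; O₂ fed = 712 × 1.905 = 1356 kmol/h.
Fuel reacted = 0.957 × 356 → ξ = 340.7 kmol/h.
Outlet (n = n₀ + ν ξ):
  CH₄: 356 − 1(340.7) = 15.31
  O₂: 1356 − 2(340.7) = 675
  CO₂: 0 + 1(340.7) = 340.7
  H₂O: 0 + 2(340.7) = 681.4
Total out = 15.31 + 675 + 340.7 + 681.4 = 1712 kmol/h.

1710 kmol/h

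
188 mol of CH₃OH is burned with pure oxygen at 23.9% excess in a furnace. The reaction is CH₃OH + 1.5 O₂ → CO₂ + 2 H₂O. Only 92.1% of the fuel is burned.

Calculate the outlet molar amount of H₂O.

346 mol

Stoichiometric O₂ = 1.5 × 188 = 282 mol; O₂ fed = 282 × 1.239 = 349.4 mol.
Fuel reacted = 0.921 × 188 → ξ = 173.1 mol.
Outlet (n = n₀ + ν ξ):
  CH₃OH: 188 − 1(173.1) = 14.85
  O₂: 349.4 − 1.5(173.1) = 89.68
  CO₂: 0 + 1(173.1) = 173.1
  H₂O: 0 + 2(173.1) = 346.3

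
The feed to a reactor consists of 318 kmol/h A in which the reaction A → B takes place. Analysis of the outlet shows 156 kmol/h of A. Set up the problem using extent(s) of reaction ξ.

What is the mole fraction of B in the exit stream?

0.509

For A: n = n₀ − 1ξ → 156 = 318 − 1ξ, giving ξ = 162 kmol/h.
Outlet amounts (n = n₀ + ν ξ):
  A: 318 − 1(162) = 156
  B: 0 + 1(162) = 162
Total out = 318 kmol/h; y_B = 162 / 318 = 0.5094.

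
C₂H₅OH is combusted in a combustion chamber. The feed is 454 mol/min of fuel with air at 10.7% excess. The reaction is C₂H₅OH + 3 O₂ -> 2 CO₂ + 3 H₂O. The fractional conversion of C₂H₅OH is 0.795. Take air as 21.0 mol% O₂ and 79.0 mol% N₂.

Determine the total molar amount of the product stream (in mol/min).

7990 mol/min

Stoichiometric O₂ = 3 × 454 = 1362 mol/min; O₂ fed = 1362 × 1.107 = 1508 mol/min.
N₂ fed = 1508 × 79/21 = 5672 mol/min.
Fuel reacted = 0.795 × 454 → ξ = 360.9 mol/min.
Outlet (n = n₀ + ν ξ):
  C₂H₅OH: 454 − 1(360.9) = 93.07
  O₂: 1508 − 3(360.9) = 424.9
  N₂: 5672 (inert)
  CO₂: 0 + 2(360.9) = 721.9
  H₂O: 0 + 3(360.9) = 1083
Total out = 93.07 + 424.9 + 5672 + 721.9 + 1083 = 7995 mol/min.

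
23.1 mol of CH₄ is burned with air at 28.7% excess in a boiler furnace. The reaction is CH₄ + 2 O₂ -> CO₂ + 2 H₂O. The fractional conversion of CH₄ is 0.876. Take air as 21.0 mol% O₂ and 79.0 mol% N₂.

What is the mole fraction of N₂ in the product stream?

Stoichiometric O₂ = 2 × 23.1 = 46.2 mol; O₂ fed = 46.2 × 1.287 = 59.46 mol.
N₂ fed = 59.46 × 79/21 = 223.7 mol.
Fuel reacted = 0.876 × 23.1 → ξ = 20.24 mol.
Outlet (n = n₀ + ν ξ):
  CH₄: 23.1 − 1(20.24) = 2.864
  O₂: 59.46 − 2(20.24) = 18.99
  N₂: 223.7 (inert)
  CO₂: 0 + 1(20.24) = 20.24
  H₂O: 0 + 2(20.24) = 40.47
Total out = 306.2 mol; y_N₂ = 223.7 / 306.2 = 0.7304.

0.73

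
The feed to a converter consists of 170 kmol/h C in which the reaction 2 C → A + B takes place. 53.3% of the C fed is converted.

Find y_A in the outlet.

C reacted = 0.533 × 170 = 90.61 kmol/h; ν_C = −2, so ξ = 90.61/2 = 45.3 kmol/h.
Outlet amounts (n = n₀ + ν ξ):
  C: 170 − 2(45.3) = 79.39
  A: 0 + 1(45.3) = 45.3
  B: 0 + 1(45.3) = 45.3
Total out = 170 kmol/h; y_A = 45.3 / 170 = 0.2665.

0.267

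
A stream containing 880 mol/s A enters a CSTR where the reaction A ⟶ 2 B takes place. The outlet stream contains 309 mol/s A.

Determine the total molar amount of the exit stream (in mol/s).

For A: n = n₀ − 1ξ → 309 = 880 − 1ξ, giving ξ = 571 mol/s.
Outlet amounts (n = n₀ + ν ξ):
  A: 880 − 1(571) = 309
  B: 0 + 2(571) = 1142
Total out = 309 + 1142 = 1451 mol/s.

1450 mol/s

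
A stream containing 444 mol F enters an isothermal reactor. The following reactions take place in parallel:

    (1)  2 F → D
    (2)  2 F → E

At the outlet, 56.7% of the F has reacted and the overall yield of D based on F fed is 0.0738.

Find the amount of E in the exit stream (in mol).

Yield of D: 1ξ₁ / 444 = 0.0738 → ξ₁ = 32.77 mol.
Conversion of F: 2ξ₁ + 2ξ₂ = 0.567 × 444 = 251.7 → ξ₂ = 93.11 mol.
Outlet amounts (n = n₀ + Σ ν·ξ):
  F: 444 − 2(32.77) − 2(93.11) = 192.3
  D: 0 + 1(32.77) = 32.77
  E: 0 + 1(93.11) = 93.11

93.1 mol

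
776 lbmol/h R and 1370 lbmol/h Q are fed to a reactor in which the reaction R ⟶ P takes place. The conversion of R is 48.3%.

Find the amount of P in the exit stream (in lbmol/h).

375 lbmol/h

R reacted = 0.483 × 776 = 374.8 lbmol/h; ν_R = −1, so ξ = 374.8/1 = 374.8 lbmol/h.
Outlet amounts (n = n₀ + ν ξ):
  R: 776 − 1(374.8) = 401.2
  P: 0 + 1(374.8) = 374.8
  Q: 1370 (inert)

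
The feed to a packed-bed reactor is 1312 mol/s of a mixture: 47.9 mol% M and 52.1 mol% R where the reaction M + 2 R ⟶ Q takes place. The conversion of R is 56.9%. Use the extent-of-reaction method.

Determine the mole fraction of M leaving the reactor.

R reacted = 0.569 × 683.6 = 388.9 mol/s; ν_R = −2, so ξ = 388.9/2 = 194.5 mol/s.
Outlet amounts (n = n₀ + ν ξ):
  M: 628.4 − 1(194.5) = 434
  R: 683.6 − 2(194.5) = 294.6
  Q: 0 + 1(194.5) = 194.5
Total out = 923.1 mol/s; y_M = 434 / 923.1 = 0.4702.

0.47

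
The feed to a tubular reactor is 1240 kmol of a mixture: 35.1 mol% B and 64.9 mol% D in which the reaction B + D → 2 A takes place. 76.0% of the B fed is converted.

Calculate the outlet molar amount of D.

B reacted = 0.76 × 435.2 = 330.8 kmol; ν_B = −1, so ξ = 330.8/1 = 330.8 kmol.
Outlet amounts (n = n₀ + ν ξ):
  B: 435.2 − 1(330.8) = 104.5
  D: 804.8 − 1(330.8) = 474
  A: 0 + 2(330.8) = 661.6

474 kmol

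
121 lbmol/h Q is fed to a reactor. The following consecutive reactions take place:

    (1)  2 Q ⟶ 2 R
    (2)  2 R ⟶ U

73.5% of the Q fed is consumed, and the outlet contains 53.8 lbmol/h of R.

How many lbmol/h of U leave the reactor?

17.6 lbmol/h

Conversion of Q: Q consumed = 2ξ₁ = 0.735 × 121 → ξ₁ = 44.47 lbmol/h.
R balance: n_R = 0 + 2ξ₁ − 2ξ₂ = 53.8 → ξ₂ = (2·44.47 − 53.8)/2 = 17.57 lbmol/h.
Outlet amounts (n = n₀ + Σ ν·ξ):
  Q: 121 − 2(44.47) = 32.06
  R: 0 + 2(44.47) − 2(17.57) = 53.8
  U: 0 + 1(17.57) = 17.57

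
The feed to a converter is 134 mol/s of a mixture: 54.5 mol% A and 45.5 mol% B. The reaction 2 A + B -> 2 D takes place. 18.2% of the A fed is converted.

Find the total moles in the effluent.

A reacted = 0.182 × 73.03 = 13.29 mol/s; ν_A = −2, so ξ = 13.29/2 = 6.646 mol/s.
Outlet amounts (n = n₀ + ν ξ):
  A: 73.03 − 2(6.646) = 59.74
  B: 60.97 − 1(6.646) = 54.32
  D: 0 + 2(6.646) = 13.29
Total out = 59.74 + 54.32 + 13.29 = 127.4 mol/s.

127 mol/s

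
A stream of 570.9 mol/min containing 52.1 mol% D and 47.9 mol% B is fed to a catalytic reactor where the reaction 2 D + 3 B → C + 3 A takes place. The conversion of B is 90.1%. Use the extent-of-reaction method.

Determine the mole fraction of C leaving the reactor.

0.168

B reacted = 0.901 × 273.5 = 246.4 mol/min; ν_B = −3, so ξ = 246.4/3 = 82.13 mol/min.
Outlet amounts (n = n₀ + ν ξ):
  D: 297.4 − 2(82.13) = 133.2
  B: 273.5 − 3(82.13) = 27.07
  C: 0 + 1(82.13) = 82.13
  A: 0 + 3(82.13) = 246.4
Total out = 488.8 mol/min; y_C = 82.13 / 488.8 = 0.168.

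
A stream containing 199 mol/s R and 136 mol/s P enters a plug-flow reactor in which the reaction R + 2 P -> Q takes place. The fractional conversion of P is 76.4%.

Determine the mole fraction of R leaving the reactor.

P reacted = 0.764 × 136 = 103.9 mol/s; ν_P = −2, so ξ = 103.9/2 = 51.95 mol/s.
Outlet amounts (n = n₀ + ν ξ):
  R: 199 − 1(51.95) = 147
  P: 136 − 2(51.95) = 32.1
  Q: 0 + 1(51.95) = 51.95
Total out = 231.1 mol/s; y_R = 147 / 231.1 = 0.6363.

0.636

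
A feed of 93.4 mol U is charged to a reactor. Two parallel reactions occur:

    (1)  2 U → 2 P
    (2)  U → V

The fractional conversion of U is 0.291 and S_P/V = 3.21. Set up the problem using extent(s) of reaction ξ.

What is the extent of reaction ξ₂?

ξ₂ = 6.46 mol

Conversion of U: U consumed = 0.291 × 93.4 = 27.18 mol = 2ξ₁ + 1ξ₂.
Selectivity: 2ξ₁ / (1ξ₂) = 3.21 → ξ₁ = 1.605 ξ₂.
Substitute: (2·1.605 + 1) ξ₂ = 27.18 → ξ₂ = 6.456 mol, ξ₁ = 10.36 mol.
Outlet amounts (n = n₀ + Σ ν·ξ):
  U: 93.4 − 2(10.36) − 1(6.456) = 66.22
  P: 0 + 2(10.36) = 20.72
  V: 0 + 1(6.456) = 6.456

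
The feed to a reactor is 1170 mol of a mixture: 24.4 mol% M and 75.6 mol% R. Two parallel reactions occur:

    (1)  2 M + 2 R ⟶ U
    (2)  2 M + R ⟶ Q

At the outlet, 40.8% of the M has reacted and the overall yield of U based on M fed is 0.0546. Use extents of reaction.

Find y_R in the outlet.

0.781

Yield of U: 1ξ₁ / 285.5 = 0.0546 → ξ₁ = 15.59 mol.
Conversion of M: 2ξ₁ + 2ξ₂ = 0.408 × 285.5 = 116.5 → ξ₂ = 42.65 mol.
Outlet amounts (n = n₀ + Σ ν·ξ):
  M: 285.5 − 2(15.59) − 2(42.65) = 169
  R: 884.5 − 2(15.59) − 1(42.65) = 810.7
  U: 0 + 1(15.59) = 15.59
  Q: 0 + 1(42.65) = 42.65
Total out = 1038 mol; y_R = 810.7 / 1038 = 0.7811.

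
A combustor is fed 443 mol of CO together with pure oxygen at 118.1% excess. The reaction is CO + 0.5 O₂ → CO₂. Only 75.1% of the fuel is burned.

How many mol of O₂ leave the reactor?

Stoichiometric O₂ = 0.5 × 443 = 221.5 mol; O₂ fed = 221.5 × 2.181 = 483.1 mol.
Fuel reacted = 0.751 × 443 → ξ = 332.7 mol.
Outlet (n = n₀ + ν ξ):
  CO: 443 − 1(332.7) = 110.3
  O₂: 483.1 − 0.5(332.7) = 316.7
  CO₂: 0 + 1(332.7) = 332.7

317 mol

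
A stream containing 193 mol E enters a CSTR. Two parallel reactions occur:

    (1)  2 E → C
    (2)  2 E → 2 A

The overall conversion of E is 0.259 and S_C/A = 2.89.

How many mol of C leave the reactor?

Conversion of E: E consumed = 0.259 × 193 = 49.99 mol = 2ξ₁ + 2ξ₂.
Selectivity: 1ξ₁ / (2ξ₂) = 2.89 → ξ₁ = 5.78 ξ₂.
Substitute: (2·5.78 + 2) ξ₂ = 49.99 → ξ₂ = 3.686 mol, ξ₁ = 21.31 mol.
Outlet amounts (n = n₀ + Σ ν·ξ):
  E: 193 − 2(21.31) − 2(3.686) = 143
  C: 0 + 1(21.31) = 21.31
  A: 0 + 2(3.686) = 7.373

21.3 mol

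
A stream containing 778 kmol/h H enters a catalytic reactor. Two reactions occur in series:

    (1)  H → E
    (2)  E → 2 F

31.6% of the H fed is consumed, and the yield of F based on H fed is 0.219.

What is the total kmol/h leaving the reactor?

Conversion of H: H consumed = 1ξ₁ = 0.316 × 778 → ξ₁ = 245.8 kmol/h.
Yield of F: 2ξ₂ / 778 = 0.219 → ξ₂ = 85.19 kmol/h.
Outlet amounts (n = n₀ + Σ ν·ξ):
  H: 778 − 1(245.8) = 532.2
  E: 0 + 1(245.8) − 1(85.19) = 160.7
  F: 0 + 2(85.19) = 170.4
Total out = 532.2 + 160.7 + 170.4 = 863.2 kmol/h.

863 kmol/h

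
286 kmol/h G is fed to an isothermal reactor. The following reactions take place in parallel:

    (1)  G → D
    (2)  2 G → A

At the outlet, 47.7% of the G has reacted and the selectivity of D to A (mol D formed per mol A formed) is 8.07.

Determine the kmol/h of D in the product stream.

109 kmol/h

Conversion of G: G consumed = 0.477 × 286 = 136.4 kmol/h = 1ξ₁ + 2ξ₂.
Selectivity: 1ξ₁ / (1ξ₂) = 8.07 → ξ₁ = 8.07 ξ₂.
Substitute: (1·8.07 + 2) ξ₂ = 136.4 → ξ₂ = 13.55 kmol/h, ξ₁ = 109.3 kmol/h.
Outlet amounts (n = n₀ + Σ ν·ξ):
  G: 286 − 1(109.3) − 2(13.55) = 149.6
  D: 0 + 1(109.3) = 109.3
  A: 0 + 1(13.55) = 13.55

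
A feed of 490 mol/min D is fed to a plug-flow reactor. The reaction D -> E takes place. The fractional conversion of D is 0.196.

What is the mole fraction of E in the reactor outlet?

D reacted = 0.196 × 490 = 96.04 mol/min; ν_D = −1, so ξ = 96.04/1 = 96.04 mol/min.
Outlet amounts (n = n₀ + ν ξ):
  D: 490 − 1(96.04) = 394
  E: 0 + 1(96.04) = 96.04
Total out = 490 mol/min; y_E = 96.04 / 490 = 0.196.

0.196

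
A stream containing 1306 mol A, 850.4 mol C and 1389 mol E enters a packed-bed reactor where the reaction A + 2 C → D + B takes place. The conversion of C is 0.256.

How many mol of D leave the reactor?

C reacted = 0.256 × 850.4 = 217.7 mol; ν_C = −2, so ξ = 217.7/2 = 108.9 mol.
Outlet amounts (n = n₀ + ν ξ):
  A: 1306 − 1(108.9) = 1197
  C: 850.4 − 2(108.9) = 632.7
  D: 0 + 1(108.9) = 108.9
  B: 0 + 1(108.9) = 108.9
  E: 1389 (inert)

109 mol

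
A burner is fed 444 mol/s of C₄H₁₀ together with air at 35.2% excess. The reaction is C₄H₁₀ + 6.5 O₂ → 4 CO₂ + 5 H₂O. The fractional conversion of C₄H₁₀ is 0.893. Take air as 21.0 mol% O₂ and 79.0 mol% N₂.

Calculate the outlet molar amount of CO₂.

Stoichiometric O₂ = 6.5 × 444 = 2886 mol/s; O₂ fed = 2886 × 1.352 = 3902 mol/s.
N₂ fed = 3902 × 79/21 = 14680 mol/s.
Fuel reacted = 0.893 × 444 → ξ = 396.5 mol/s.
Outlet (n = n₀ + ν ξ):
  C₄H₁₀: 444 − 1(396.5) = 47.51
  O₂: 3902 − 6.5(396.5) = 1325
  N₂: 14680 (inert)
  CO₂: 0 + 4(396.5) = 1586
  H₂O: 0 + 5(396.5) = 1982

1590 mol/s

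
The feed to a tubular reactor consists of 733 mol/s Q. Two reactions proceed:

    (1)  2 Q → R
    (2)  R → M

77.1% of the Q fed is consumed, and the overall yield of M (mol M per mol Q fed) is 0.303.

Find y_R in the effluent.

0.134

Conversion of Q: Q consumed = 2ξ₁ = 0.771 × 733 → ξ₁ = 282.6 mol/s.
Yield of M: 1ξ₂ / 733 = 0.303 → ξ₂ = 222.1 mol/s.
Outlet amounts (n = n₀ + Σ ν·ξ):
  Q: 733 − 2(282.6) = 167.9
  R: 0 + 1(282.6) − 1(222.1) = 60.47
  M: 0 + 1(222.1) = 222.1
Total out = 450.4 mol/s; y_R = 60.47 / 450.4 = 0.1343.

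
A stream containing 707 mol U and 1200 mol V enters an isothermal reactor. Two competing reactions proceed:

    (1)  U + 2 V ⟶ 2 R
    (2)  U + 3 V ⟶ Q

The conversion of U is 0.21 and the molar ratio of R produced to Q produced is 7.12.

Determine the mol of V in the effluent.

Conversion of U: U consumed = 0.21 × 707 = 148.5 mol = 1ξ₁ + 1ξ₂.
Selectivity: 2ξ₁ / (1ξ₂) = 7.12 → ξ₁ = 3.56 ξ₂.
Substitute: (1·3.56 + 1) ξ₂ = 148.5 → ξ₂ = 32.56 mol, ξ₁ = 115.9 mol.
Outlet amounts (n = n₀ + Σ ν·ξ):
  U: 707 − 1(115.9) − 1(32.56) = 558.5
  V: 1200 − 2(115.9) − 3(32.56) = 870.5
  R: 0 + 2(115.9) = 231.8
  Q: 0 + 1(32.56) = 32.56

871 mol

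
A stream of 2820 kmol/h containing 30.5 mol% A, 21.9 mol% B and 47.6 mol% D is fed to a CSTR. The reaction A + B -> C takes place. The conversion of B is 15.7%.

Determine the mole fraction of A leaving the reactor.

B reacted = 0.157 × 617.6 = 96.96 kmol/h; ν_B = −1, so ξ = 96.96/1 = 96.96 kmol/h.
Outlet amounts (n = n₀ + ν ξ):
  A: 860.1 − 1(96.96) = 763.1
  B: 617.6 − 1(96.96) = 520.6
  C: 0 + 1(96.96) = 96.96
  D: 1342 (inert)
Total out = 2723 kmol/h; y_A = 763.1 / 2723 = 0.2803.

0.28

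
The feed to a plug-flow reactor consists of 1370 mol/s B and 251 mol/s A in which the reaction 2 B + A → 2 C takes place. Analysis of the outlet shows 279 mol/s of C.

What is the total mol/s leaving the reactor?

1480 mol/s

For C: n = n₀ + 2ξ → 279 = 0 + 2ξ, giving ξ = 139.5 mol/s.
Outlet amounts (n = n₀ + ν ξ):
  B: 1370 − 2(139.5) = 1091
  A: 251 − 1(139.5) = 111.5
  C: 0 + 2(139.5) = 279
Total out = 1091 + 111.5 + 279 = 1482 mol/s.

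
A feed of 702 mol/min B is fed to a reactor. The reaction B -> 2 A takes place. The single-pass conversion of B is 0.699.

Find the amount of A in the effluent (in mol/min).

B reacted = 0.699 × 702 = 490.7 mol/min; ν_B = −1, so ξ = 490.7/1 = 490.7 mol/min.
Outlet amounts (n = n₀ + ν ξ):
  B: 702 − 1(490.7) = 211.3
  A: 0 + 2(490.7) = 981.4

981 mol/min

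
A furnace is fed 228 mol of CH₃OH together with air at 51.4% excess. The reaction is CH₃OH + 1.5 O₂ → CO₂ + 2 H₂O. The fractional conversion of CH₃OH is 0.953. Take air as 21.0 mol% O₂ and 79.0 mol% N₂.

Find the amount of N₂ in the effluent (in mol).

Stoichiometric O₂ = 1.5 × 228 = 342 mol; O₂ fed = 342 × 1.514 = 517.8 mol.
N₂ fed = 517.8 × 79/21 = 1948 mol.
Fuel reacted = 0.953 × 228 → ξ = 217.3 mol.
Outlet (n = n₀ + ν ξ):
  CH₃OH: 228 − 1(217.3) = 10.72
  O₂: 517.8 − 1.5(217.3) = 191.9
  N₂: 1948 (inert)
  CO₂: 0 + 1(217.3) = 217.3
  H₂O: 0 + 2(217.3) = 434.6

1950 mol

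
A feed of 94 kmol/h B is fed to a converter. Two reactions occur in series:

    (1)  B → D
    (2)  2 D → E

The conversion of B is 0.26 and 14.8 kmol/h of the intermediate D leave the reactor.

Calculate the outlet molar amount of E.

Conversion of B: B consumed = 1ξ₁ = 0.26 × 94 → ξ₁ = 24.44 kmol/h.
D balance: n_D = 0 + 1ξ₁ − 2ξ₂ = 14.8 → ξ₂ = (1·24.44 − 14.8)/2 = 4.82 kmol/h.
Outlet amounts (n = n₀ + Σ ν·ξ):
  B: 94 − 1(24.44) = 69.56
  D: 0 + 1(24.44) − 2(4.82) = 14.8
  E: 0 + 1(4.82) = 4.82

4.82 kmol/h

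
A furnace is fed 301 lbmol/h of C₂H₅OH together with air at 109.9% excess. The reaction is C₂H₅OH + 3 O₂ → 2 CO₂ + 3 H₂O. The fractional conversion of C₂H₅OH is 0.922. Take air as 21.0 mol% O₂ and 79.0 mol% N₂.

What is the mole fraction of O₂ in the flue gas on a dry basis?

0.121

Stoichiometric O₂ = 3 × 301 = 903 lbmol/h; O₂ fed = 903 × 2.099 = 1895 lbmol/h.
N₂ fed = 1895 × 79/21 = 7130 lbmol/h.
Fuel reacted = 0.922 × 301 → ξ = 277.5 lbmol/h.
Outlet (n = n₀ + ν ξ):
  C₂H₅OH: 301 − 1(277.5) = 23.48
  O₂: 1895 − 3(277.5) = 1063
  N₂: 7130 (inert)
  CO₂: 0 + 2(277.5) = 555
  H₂O: 0 + 3(277.5) = 832.6
Dry total = 8772 lbmol/h; y_O₂ (dry) = 1063 / 8772 = 0.1212.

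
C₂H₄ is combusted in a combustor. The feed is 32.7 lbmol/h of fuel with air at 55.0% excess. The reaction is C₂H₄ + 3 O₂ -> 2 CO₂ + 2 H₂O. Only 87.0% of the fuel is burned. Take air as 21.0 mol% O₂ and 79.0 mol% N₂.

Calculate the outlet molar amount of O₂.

66.7 lbmol/h

Stoichiometric O₂ = 3 × 32.7 = 98.1 lbmol/h; O₂ fed = 98.1 × 1.550 = 152.1 lbmol/h.
N₂ fed = 152.1 × 79/21 = 572 lbmol/h.
Fuel reacted = 0.87 × 32.7 → ξ = 28.45 lbmol/h.
Outlet (n = n₀ + ν ξ):
  C₂H₄: 32.7 − 1(28.45) = 4.251
  O₂: 152.1 − 3(28.45) = 66.71
  N₂: 572 (inert)
  CO₂: 0 + 2(28.45) = 56.9
  H₂O: 0 + 2(28.45) = 56.9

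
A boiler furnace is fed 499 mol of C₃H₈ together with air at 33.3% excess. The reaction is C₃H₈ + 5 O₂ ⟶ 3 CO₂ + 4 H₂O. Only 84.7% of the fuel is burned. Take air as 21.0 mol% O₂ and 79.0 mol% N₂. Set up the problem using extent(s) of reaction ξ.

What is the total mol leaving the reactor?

Stoichiometric O₂ = 5 × 499 = 2495 mol; O₂ fed = 2495 × 1.333 = 3326 mol.
N₂ fed = 3326 × 79/21 = 12510 mol.
Fuel reacted = 0.847 × 499 → ξ = 422.7 mol.
Outlet (n = n₀ + ν ξ):
  C₃H₈: 499 − 1(422.7) = 76.35
  O₂: 3326 − 5(422.7) = 1213
  N₂: 12510 (inert)
  CO₂: 0 + 3(422.7) = 1268
  H₂O: 0 + 4(422.7) = 1691
Total out = 76.35 + 1213 + 12510 + 1268 + 1691 = 16760 mol.

16800 mol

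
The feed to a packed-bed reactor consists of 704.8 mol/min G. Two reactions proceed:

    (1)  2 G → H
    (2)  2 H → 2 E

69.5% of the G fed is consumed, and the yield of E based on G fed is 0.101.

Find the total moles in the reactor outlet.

Conversion of G: G consumed = 2ξ₁ = 0.695 × 704.8 → ξ₁ = 244.9 mol/min.
Yield of E: 2ξ₂ / 704.8 = 0.101 → ξ₂ = 35.59 mol/min.
Outlet amounts (n = n₀ + Σ ν·ξ):
  G: 704.8 − 2(244.9) = 215
  H: 0 + 1(244.9) − 2(35.59) = 173.7
  E: 0 + 2(35.59) = 71.18
Total out = 215 + 173.7 + 71.18 = 459.9 mol/min.

460 mol/min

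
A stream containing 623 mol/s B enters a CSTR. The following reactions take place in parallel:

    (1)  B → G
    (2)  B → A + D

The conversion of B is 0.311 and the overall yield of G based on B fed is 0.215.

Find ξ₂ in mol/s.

ξ₂ = 59.8 mol/s

Yield of G: 1ξ₁ / 623 = 0.215 → ξ₁ = 133.9 mol/s.
Conversion of B: 1ξ₁ + 1ξ₂ = 0.311 × 623 = 193.8 → ξ₂ = 59.81 mol/s.
Outlet amounts (n = n₀ + Σ ν·ξ):
  B: 623 − 1(133.9) − 1(59.81) = 429.2
  G: 0 + 1(133.9) = 133.9
  A: 0 + 1(59.81) = 59.81
  D: 0 + 1(59.81) = 59.81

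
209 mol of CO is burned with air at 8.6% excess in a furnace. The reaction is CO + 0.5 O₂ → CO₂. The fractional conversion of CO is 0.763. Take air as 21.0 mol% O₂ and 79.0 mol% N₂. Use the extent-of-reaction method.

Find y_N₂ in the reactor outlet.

0.638

Stoichiometric O₂ = 0.5 × 209 = 104.5 mol; O₂ fed = 104.5 × 1.086 = 113.5 mol.
N₂ fed = 113.5 × 79/21 = 426.9 mol.
Fuel reacted = 0.763 × 209 → ξ = 159.5 mol.
Outlet (n = n₀ + ν ξ):
  CO: 209 − 1(159.5) = 49.53
  O₂: 113.5 − 0.5(159.5) = 33.75
  N₂: 426.9 (inert)
  CO₂: 0 + 1(159.5) = 159.5
Total out = 669.7 mol; y_N₂ = 426.9 / 669.7 = 0.6375.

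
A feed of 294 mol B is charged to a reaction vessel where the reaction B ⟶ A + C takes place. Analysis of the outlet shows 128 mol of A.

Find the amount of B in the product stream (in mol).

166 mol

For A: n = n₀ + 1ξ → 128 = 0 + 1ξ, giving ξ = 128 mol.
Outlet amounts (n = n₀ + ν ξ):
  B: 294 − 1(128) = 166
  A: 0 + 1(128) = 128
  C: 0 + 1(128) = 128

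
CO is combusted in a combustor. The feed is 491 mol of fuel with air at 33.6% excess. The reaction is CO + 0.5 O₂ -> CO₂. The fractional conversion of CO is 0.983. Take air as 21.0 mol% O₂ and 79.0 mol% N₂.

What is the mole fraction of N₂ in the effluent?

Stoichiometric O₂ = 0.5 × 491 = 245.5 mol; O₂ fed = 245.5 × 1.336 = 328 mol.
N₂ fed = 328 × 79/21 = 1234 mol.
Fuel reacted = 0.983 × 491 → ξ = 482.7 mol.
Outlet (n = n₀ + ν ξ):
  CO: 491 − 1(482.7) = 8.347
  O₂: 328 − 0.5(482.7) = 86.66
  N₂: 1234 (inert)
  CO₂: 0 + 1(482.7) = 482.7
Total out = 1812 mol; y_N₂ = 1234 / 1812 = 0.6811.

0.681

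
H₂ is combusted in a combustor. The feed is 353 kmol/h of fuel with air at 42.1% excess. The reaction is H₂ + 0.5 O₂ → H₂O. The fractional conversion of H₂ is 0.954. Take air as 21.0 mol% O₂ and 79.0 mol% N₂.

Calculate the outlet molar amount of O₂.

82.4 kmol/h

Stoichiometric O₂ = 0.5 × 353 = 176.5 kmol/h; O₂ fed = 176.5 × 1.421 = 250.8 kmol/h.
N₂ fed = 250.8 × 79/21 = 943.5 kmol/h.
Fuel reacted = 0.954 × 353 → ξ = 336.8 kmol/h.
Outlet (n = n₀ + ν ξ):
  H₂: 353 − 1(336.8) = 16.24
  O₂: 250.8 − 0.5(336.8) = 82.43
  N₂: 943.5 (inert)
  H₂O: 0 + 1(336.8) = 336.8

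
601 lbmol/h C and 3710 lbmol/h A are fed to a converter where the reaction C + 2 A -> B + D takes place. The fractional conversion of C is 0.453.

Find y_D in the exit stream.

C reacted = 0.453 × 601 = 272.3 lbmol/h; ν_C = −1, so ξ = 272.3/1 = 272.3 lbmol/h.
Outlet amounts (n = n₀ + ν ξ):
  C: 601 − 1(272.3) = 328.7
  A: 3710 − 2(272.3) = 3165
  B: 0 + 1(272.3) = 272.3
  D: 0 + 1(272.3) = 272.3
Total out = 4039 lbmol/h; y_D = 272.3 / 4039 = 0.06741.

0.0674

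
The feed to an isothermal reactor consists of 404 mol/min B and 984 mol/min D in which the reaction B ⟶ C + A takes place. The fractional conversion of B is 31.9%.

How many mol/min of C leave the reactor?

129 mol/min

B reacted = 0.319 × 404 = 128.9 mol/min; ν_B = −1, so ξ = 128.9/1 = 128.9 mol/min.
Outlet amounts (n = n₀ + ν ξ):
  B: 404 − 1(128.9) = 275.1
  C: 0 + 1(128.9) = 128.9
  A: 0 + 1(128.9) = 128.9
  D: 984 (inert)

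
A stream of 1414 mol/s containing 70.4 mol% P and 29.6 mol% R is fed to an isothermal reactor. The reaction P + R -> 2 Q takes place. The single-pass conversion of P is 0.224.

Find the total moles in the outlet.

P reacted = 0.224 × 995.5 = 223 mol/s; ν_P = −1, so ξ = 223/1 = 223 mol/s.
Outlet amounts (n = n₀ + ν ξ):
  P: 995.5 − 1(223) = 772.5
  R: 418.5 − 1(223) = 195.6
  Q: 0 + 2(223) = 446
Total out = 772.5 + 195.6 + 446 = 1414 mol/s.

1410 mol/s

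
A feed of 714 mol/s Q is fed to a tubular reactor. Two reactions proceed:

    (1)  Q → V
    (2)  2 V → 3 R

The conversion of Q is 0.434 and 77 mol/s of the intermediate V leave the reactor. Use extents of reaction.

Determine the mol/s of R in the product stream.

Conversion of Q: Q consumed = 1ξ₁ = 0.434 × 714 → ξ₁ = 309.9 mol/s.
V balance: n_V = 0 + 1ξ₁ − 2ξ₂ = 77 → ξ₂ = (1·309.9 − 77)/2 = 116.4 mol/s.
Outlet amounts (n = n₀ + Σ ν·ξ):
  Q: 714 − 1(309.9) = 404.1
  V: 0 + 1(309.9) − 2(116.4) = 77
  R: 0 + 3(116.4) = 349.3

349 mol/s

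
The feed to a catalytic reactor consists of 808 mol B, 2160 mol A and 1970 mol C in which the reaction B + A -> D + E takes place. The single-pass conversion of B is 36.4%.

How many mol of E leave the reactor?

B reacted = 0.364 × 808 = 294.1 mol; ν_B = −1, so ξ = 294.1/1 = 294.1 mol.
Outlet amounts (n = n₀ + ν ξ):
  B: 808 − 1(294.1) = 513.9
  A: 2160 − 1(294.1) = 1866
  D: 0 + 1(294.1) = 294.1
  E: 0 + 1(294.1) = 294.1
  C: 1970 (inert)

294 mol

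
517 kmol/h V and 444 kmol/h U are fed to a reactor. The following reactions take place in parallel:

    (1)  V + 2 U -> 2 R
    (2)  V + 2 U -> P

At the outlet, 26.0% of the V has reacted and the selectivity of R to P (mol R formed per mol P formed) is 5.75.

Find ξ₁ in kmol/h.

Conversion of V: V consumed = 0.26 × 517 = 134.4 kmol/h = 1ξ₁ + 1ξ₂.
Selectivity: 2ξ₁ / (1ξ₂) = 5.75 → ξ₁ = 2.875 ξ₂.
Substitute: (1·2.875 + 1) ξ₂ = 134.4 → ξ₂ = 34.69 kmol/h, ξ₁ = 99.73 kmol/h.
Outlet amounts (n = n₀ + Σ ν·ξ):
  V: 517 − 1(99.73) − 1(34.69) = 382.6
  U: 444 − 2(99.73) − 2(34.69) = 175.2
  R: 0 + 2(99.73) = 199.5
  P: 0 + 1(34.69) = 34.69

ξ₁ = 99.7 kmol/h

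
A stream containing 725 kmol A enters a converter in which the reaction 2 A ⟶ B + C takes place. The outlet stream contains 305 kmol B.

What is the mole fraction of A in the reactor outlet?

For B: n = n₀ + 1ξ → 305 = 0 + 1ξ, giving ξ = 305 kmol.
Outlet amounts (n = n₀ + ν ξ):
  A: 725 − 2(305) = 115
  B: 0 + 1(305) = 305
  C: 0 + 1(305) = 305
Total out = 725 kmol; y_A = 115 / 725 = 0.1586.

0.159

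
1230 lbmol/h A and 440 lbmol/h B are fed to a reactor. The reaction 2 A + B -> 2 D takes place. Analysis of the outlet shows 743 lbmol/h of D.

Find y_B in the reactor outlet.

For D: n = n₀ + 2ξ → 743 = 0 + 2ξ, giving ξ = 371.5 lbmol/h.
Outlet amounts (n = n₀ + ν ξ):
  A: 1230 − 2(371.5) = 487
  B: 440 − 1(371.5) = 68.5
  D: 0 + 2(371.5) = 743
Total out = 1298 lbmol/h; y_B = 68.5 / 1298 = 0.05275.

0.0528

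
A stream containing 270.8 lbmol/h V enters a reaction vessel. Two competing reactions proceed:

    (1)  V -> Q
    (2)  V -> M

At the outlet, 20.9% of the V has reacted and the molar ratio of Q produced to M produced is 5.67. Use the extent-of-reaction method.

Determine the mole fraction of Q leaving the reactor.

Conversion of V: V consumed = 0.209 × 270.8 = 56.6 lbmol/h = 1ξ₁ + 1ξ₂.
Selectivity: 1ξ₁ / (1ξ₂) = 5.67 → ξ₁ = 5.67 ξ₂.
Substitute: (1·5.67 + 1) ξ₂ = 56.6 → ξ₂ = 8.485 lbmol/h, ξ₁ = 48.11 lbmol/h.
Outlet amounts (n = n₀ + Σ ν·ξ):
  V: 270.8 − 1(48.11) − 1(8.485) = 214.2
  Q: 0 + 1(48.11) = 48.11
  M: 0 + 1(8.485) = 8.485
Total out = 270.8 lbmol/h; y_Q = 48.11 / 270.8 = 0.1777.

0.178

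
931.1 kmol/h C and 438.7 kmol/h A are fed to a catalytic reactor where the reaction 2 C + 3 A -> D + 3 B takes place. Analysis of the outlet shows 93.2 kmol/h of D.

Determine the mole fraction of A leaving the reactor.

For D: n = n₀ + 1ξ → 93.2 = 0 + 1ξ, giving ξ = 93.2 kmol/h.
Outlet amounts (n = n₀ + ν ξ):
  C: 931.1 − 2(93.2) = 744.7
  A: 438.7 − 3(93.2) = 159.1
  D: 0 + 1(93.2) = 93.2
  B: 0 + 3(93.2) = 279.6
Total out = 1277 kmol/h; y_A = 159.1 / 1277 = 0.1246.

0.125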